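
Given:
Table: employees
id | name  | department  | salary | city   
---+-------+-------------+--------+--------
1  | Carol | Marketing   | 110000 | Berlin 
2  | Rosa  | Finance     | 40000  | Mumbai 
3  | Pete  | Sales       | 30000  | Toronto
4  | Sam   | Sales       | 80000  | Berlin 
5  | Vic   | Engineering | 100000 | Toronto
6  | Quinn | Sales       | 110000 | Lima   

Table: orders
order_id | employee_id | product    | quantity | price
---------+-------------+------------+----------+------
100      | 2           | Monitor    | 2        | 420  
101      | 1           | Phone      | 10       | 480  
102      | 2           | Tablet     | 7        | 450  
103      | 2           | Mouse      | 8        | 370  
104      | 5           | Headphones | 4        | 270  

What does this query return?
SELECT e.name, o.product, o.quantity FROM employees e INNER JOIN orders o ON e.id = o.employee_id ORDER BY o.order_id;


Joining employees.id = orders.employee_id:
  employee Rosa (id=2) -> order Monitor
  employee Carol (id=1) -> order Phone
  employee Rosa (id=2) -> order Tablet
  employee Rosa (id=2) -> order Mouse
  employee Vic (id=5) -> order Headphones


5 rows:
Rosa, Monitor, 2
Carol, Phone, 10
Rosa, Tablet, 7
Rosa, Mouse, 8
Vic, Headphones, 4


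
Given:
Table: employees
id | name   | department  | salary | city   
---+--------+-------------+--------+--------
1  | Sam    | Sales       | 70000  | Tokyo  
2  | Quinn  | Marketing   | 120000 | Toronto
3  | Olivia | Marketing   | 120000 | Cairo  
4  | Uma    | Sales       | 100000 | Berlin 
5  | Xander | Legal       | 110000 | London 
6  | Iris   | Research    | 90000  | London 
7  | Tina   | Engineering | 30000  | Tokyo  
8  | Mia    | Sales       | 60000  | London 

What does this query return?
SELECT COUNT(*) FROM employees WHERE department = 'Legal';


Counting rows where department = 'Legal'
  Xander -> MATCH


1


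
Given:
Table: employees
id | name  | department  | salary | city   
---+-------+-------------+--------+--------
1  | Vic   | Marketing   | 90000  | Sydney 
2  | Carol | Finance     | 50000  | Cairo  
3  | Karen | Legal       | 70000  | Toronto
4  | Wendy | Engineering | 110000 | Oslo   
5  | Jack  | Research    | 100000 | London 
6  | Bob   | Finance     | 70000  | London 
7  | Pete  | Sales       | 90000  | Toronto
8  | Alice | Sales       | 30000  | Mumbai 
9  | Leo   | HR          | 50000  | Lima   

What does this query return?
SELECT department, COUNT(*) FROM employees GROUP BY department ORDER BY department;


Assigning each row to its department group:
  Vic -> Marketing
  Carol -> Finance
  Karen -> Legal
  Wendy -> Engineering
  Jack -> Research
  Bob -> Finance
  Pete -> Sales
  Alice -> Sales
  Leo -> HR


7 groups:
Engineering, 1
Finance, 2
HR, 1
Legal, 1
Marketing, 1
Research, 1
Sales, 2


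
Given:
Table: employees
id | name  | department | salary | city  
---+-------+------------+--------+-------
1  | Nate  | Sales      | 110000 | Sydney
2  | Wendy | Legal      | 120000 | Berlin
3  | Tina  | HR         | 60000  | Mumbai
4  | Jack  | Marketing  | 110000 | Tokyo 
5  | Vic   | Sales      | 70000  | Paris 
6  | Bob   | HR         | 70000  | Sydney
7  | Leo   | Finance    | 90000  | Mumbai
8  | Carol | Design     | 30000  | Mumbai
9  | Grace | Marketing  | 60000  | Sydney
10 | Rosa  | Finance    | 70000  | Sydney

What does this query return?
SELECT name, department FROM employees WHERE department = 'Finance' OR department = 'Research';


Filtering: department = 'Finance' OR 'Research'
Matching: 2 rows

2 rows:
Leo, Finance
Rosa, Finance


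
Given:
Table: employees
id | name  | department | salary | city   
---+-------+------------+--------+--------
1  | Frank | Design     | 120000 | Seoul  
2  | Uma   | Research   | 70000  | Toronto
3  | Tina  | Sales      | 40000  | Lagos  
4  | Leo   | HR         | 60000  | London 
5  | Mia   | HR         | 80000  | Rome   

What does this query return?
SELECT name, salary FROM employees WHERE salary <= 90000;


Filtering: salary <= 90000
Matching: 4 rows

4 rows:
Uma, 70000
Tina, 40000
Leo, 60000
Mia, 80000


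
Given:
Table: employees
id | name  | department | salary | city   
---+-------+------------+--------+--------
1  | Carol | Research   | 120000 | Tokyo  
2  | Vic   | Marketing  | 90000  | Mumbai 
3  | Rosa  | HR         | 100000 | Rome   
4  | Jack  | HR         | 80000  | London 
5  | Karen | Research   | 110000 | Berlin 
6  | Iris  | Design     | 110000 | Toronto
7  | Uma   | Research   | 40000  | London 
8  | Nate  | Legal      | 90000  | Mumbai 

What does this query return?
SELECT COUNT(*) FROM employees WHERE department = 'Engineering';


Counting rows where department = 'Engineering'


0


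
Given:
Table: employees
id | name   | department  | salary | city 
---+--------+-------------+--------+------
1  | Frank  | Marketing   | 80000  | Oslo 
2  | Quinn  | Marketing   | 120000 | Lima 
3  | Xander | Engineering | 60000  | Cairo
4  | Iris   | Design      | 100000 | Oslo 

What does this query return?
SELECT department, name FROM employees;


Projecting columns: department, name

4 rows:
Marketing, Frank
Marketing, Quinn
Engineering, Xander
Design, Iris


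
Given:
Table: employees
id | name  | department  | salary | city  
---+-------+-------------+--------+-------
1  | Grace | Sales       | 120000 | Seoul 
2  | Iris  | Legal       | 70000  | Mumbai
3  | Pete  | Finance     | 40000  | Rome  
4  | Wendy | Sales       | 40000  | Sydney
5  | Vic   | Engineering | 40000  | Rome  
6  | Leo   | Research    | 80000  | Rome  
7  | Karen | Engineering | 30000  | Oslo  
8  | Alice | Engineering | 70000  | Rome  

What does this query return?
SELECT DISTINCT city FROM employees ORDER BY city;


All 'city' values (row order): Seoul, Mumbai, Rome, Sydney, Rome, Rome, Oslo, Rome
Removing duplicates leaves 5 unique value(s).

5 values:
Mumbai
Oslo
Rome
Seoul
Sydney


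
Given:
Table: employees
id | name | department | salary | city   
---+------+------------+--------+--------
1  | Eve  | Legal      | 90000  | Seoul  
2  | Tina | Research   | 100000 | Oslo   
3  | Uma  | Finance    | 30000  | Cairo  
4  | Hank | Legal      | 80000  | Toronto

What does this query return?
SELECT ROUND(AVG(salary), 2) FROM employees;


SUM(salary) = 300000
COUNT = 4
ROUND(AVG, 2) = ROUND(300000 / 4, 2) = 75000.0

75000.0


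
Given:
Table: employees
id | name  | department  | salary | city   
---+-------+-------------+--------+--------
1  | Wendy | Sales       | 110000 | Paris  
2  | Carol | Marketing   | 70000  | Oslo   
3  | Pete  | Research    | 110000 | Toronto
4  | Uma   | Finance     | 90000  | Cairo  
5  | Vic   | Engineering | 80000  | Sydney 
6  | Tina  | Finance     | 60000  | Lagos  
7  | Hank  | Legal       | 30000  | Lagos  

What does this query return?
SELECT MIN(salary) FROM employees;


Salaries: 110000, 70000, 110000, 90000, 80000, 60000, 30000
MIN = 30000

30000


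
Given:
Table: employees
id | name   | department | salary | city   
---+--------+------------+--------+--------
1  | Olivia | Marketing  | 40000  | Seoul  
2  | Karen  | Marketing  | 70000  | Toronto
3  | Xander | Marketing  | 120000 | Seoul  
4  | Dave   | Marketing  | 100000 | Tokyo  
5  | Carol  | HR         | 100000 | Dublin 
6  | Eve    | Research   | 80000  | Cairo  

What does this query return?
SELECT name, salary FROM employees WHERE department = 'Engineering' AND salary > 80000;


Filtering: department = 'Engineering' AND salary > 80000
Matching: 0 rows

Empty result set (0 rows)


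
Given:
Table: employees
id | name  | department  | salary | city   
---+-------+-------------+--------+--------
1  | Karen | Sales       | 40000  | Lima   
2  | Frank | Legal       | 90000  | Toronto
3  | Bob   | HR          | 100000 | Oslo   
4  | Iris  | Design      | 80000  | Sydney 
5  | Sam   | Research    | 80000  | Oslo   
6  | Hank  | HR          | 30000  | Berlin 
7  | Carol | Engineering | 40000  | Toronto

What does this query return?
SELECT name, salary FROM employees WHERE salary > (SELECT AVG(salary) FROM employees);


Subquery: AVG(salary) = 65714.29
Filtering: salary > 65714.29
  Frank (90000) -> MATCH
  Bob (100000) -> MATCH
  Iris (80000) -> MATCH
  Sam (80000) -> MATCH


4 rows:
Frank, 90000
Bob, 100000
Iris, 80000
Sam, 80000


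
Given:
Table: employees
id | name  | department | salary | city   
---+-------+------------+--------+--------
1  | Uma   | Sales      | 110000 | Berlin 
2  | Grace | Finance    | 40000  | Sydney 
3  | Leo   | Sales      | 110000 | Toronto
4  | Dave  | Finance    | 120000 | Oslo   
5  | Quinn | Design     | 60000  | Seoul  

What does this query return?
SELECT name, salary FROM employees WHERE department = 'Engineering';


Filtering: department = 'Engineering'
Matching rows: 0

Empty result set (0 rows)


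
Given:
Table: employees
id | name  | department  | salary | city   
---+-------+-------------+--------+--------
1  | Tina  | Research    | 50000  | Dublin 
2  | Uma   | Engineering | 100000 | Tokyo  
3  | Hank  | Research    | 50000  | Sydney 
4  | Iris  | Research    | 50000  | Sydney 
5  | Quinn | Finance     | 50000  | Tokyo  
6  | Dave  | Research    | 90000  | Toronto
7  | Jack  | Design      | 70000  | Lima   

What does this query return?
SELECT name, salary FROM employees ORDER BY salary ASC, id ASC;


Sorting by salary ASC, then id ASC for ties

7 rows:
Tina, 50000
Hank, 50000
Iris, 50000
Quinn, 50000
Jack, 70000
Dave, 90000
Uma, 100000


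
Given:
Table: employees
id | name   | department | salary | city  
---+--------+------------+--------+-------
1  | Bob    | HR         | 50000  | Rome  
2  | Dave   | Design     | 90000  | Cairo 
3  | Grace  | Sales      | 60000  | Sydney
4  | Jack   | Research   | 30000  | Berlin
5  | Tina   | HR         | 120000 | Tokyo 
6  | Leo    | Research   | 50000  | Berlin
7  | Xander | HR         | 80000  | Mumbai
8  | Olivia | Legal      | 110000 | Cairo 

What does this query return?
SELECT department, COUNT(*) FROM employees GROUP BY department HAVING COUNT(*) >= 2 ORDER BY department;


Groups with count >= 2:
  HR: 3 -> PASS
  Research: 2 -> PASS
  Design: 1 -> filtered out
  Legal: 1 -> filtered out
  Sales: 1 -> filtered out


2 groups:
HR, 3
Research, 2


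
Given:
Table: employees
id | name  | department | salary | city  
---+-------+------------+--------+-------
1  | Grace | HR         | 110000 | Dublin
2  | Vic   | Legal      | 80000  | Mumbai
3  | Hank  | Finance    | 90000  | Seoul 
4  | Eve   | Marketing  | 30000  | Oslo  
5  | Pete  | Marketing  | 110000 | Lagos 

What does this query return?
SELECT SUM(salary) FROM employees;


SUM(salary) = 110000 + 80000 + 90000 + 30000 + 110000 = 420000

420000


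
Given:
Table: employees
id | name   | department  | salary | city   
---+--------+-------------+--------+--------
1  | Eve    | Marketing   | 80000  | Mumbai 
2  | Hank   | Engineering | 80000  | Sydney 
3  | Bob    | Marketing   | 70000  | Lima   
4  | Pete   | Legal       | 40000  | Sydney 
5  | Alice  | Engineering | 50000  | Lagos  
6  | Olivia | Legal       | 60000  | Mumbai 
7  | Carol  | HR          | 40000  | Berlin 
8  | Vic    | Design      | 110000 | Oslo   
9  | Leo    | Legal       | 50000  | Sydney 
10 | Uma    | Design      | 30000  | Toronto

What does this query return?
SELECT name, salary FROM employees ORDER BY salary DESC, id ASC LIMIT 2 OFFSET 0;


Sort by salary DESC (id ASC tiebreak), then skip 0 and take 2
Rows 1 through 2

2 rows:
Vic, 110000
Eve, 80000


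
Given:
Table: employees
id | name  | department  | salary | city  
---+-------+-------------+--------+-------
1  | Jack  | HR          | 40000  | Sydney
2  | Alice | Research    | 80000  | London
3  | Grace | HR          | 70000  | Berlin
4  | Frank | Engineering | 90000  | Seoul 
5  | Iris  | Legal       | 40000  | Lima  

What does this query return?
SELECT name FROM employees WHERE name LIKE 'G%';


LIKE 'G%' matches names starting with 'G'
Matching: 1

1 rows:
Grace


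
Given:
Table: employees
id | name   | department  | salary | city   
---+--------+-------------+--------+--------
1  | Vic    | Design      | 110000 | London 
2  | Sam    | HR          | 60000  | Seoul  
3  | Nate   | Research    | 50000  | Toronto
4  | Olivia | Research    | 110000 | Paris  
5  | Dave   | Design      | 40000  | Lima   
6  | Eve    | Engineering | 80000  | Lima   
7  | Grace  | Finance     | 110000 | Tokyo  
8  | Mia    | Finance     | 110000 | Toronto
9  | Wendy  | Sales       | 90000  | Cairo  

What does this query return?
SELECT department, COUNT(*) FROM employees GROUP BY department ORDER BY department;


Assigning each row to its department group:
  Vic -> Design
  Sam -> HR
  Nate -> Research
  Olivia -> Research
  Dave -> Design
  Eve -> Engineering
  Grace -> Finance
  Mia -> Finance
  Wendy -> Sales


6 groups:
Design, 2
Engineering, 1
Finance, 2
HR, 1
Research, 2
Sales, 1


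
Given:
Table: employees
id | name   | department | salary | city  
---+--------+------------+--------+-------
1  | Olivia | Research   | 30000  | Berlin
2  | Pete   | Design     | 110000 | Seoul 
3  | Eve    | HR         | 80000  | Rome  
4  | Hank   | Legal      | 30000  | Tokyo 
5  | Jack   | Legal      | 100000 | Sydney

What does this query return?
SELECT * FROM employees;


SELECT * returns all 5 rows with all columns

5 rows:
1, Olivia, Research, 30000, Berlin
2, Pete, Design, 110000, Seoul
3, Eve, HR, 80000, Rome
4, Hank, Legal, 30000, Tokyo
5, Jack, Legal, 100000, Sydney


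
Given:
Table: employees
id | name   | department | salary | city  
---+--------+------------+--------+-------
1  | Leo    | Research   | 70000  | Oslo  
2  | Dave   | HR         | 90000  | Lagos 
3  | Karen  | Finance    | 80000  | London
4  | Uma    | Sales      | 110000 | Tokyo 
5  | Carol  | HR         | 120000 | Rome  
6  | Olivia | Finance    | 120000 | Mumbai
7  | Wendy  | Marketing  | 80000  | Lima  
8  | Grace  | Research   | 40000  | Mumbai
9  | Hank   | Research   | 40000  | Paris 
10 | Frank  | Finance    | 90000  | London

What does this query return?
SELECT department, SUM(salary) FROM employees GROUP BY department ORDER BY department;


Summing salary within each department:
  Finance: 80000 + 120000 + 90000 = 290000
  HR: 90000 + 120000 = 210000
  Marketing: 80000 = 80000
  Research: 70000 + 40000 + 40000 = 150000
  Sales: 110000 = 110000


5 groups:
Finance, 290000
HR, 210000
Marketing, 80000
Research, 150000
Sales, 110000


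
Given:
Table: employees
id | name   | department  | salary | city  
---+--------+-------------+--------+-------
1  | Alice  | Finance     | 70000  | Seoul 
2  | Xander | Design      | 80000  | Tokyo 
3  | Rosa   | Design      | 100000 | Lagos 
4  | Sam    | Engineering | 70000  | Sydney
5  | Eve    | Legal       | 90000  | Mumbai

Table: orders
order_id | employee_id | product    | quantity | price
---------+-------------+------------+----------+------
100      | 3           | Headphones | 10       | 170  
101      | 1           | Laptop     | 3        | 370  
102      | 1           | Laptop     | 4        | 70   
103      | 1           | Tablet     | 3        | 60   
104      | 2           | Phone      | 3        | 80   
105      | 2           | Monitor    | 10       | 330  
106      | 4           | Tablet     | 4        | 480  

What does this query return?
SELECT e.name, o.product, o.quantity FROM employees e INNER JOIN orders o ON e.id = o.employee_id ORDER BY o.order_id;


Joining employees.id = orders.employee_id:
  employee Rosa (id=3) -> order Headphones
  employee Alice (id=1) -> order Laptop
  employee Alice (id=1) -> order Laptop
  employee Alice (id=1) -> order Tablet
  employee Xander (id=2) -> order Phone
  employee Xander (id=2) -> order Monitor
  employee Sam (id=4) -> order Tablet


7 rows:
Rosa, Headphones, 10
Alice, Laptop, 3
Alice, Laptop, 4
Alice, Tablet, 3
Xander, Phone, 3
Xander, Monitor, 10
Sam, Tablet, 4


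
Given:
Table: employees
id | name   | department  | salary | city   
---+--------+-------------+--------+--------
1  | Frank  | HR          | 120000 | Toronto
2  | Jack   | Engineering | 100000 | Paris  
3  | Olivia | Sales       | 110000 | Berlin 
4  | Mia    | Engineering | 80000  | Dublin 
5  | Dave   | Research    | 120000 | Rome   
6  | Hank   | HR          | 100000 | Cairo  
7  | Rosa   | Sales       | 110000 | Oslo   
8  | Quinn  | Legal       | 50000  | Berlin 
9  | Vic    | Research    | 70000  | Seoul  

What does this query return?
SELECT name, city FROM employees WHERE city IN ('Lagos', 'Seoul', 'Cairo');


Filtering: city IN ('Lagos', 'Seoul', 'Cairo')
Matching: 2 rows

2 rows:
Hank, Cairo
Vic, Seoul


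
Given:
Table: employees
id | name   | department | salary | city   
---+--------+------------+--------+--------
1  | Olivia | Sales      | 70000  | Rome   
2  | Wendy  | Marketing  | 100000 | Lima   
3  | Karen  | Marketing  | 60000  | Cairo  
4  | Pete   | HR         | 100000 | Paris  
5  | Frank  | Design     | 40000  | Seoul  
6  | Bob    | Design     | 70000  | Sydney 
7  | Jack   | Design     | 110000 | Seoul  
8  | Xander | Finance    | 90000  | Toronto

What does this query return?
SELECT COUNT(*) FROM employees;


COUNT(*) counts all rows

8


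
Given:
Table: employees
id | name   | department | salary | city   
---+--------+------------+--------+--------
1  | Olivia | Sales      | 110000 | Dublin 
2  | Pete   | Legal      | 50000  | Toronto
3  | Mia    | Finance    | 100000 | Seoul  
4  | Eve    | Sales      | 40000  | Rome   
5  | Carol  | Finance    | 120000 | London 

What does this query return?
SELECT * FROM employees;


SELECT * returns all 5 rows with all columns

5 rows:
1, Olivia, Sales, 110000, Dublin
2, Pete, Legal, 50000, Toronto
3, Mia, Finance, 100000, Seoul
4, Eve, Sales, 40000, Rome
5, Carol, Finance, 120000, London


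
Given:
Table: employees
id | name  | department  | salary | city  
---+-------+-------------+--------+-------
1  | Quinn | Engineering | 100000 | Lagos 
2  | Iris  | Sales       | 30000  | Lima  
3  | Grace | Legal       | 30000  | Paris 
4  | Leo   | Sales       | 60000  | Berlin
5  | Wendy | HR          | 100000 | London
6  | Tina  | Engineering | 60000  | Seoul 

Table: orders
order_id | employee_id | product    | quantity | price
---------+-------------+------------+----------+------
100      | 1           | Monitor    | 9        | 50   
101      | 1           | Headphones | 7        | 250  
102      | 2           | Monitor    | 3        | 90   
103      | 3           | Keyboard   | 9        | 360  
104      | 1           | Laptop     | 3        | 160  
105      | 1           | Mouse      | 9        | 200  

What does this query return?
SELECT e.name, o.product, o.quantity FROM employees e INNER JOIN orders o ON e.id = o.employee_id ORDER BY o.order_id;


Joining employees.id = orders.employee_id:
  employee Quinn (id=1) -> order Monitor
  employee Quinn (id=1) -> order Headphones
  employee Iris (id=2) -> order Monitor
  employee Grace (id=3) -> order Keyboard
  employee Quinn (id=1) -> order Laptop
  employee Quinn (id=1) -> order Mouse


6 rows:
Quinn, Monitor, 9
Quinn, Headphones, 7
Iris, Monitor, 3
Grace, Keyboard, 9
Quinn, Laptop, 3
Quinn, Mouse, 9


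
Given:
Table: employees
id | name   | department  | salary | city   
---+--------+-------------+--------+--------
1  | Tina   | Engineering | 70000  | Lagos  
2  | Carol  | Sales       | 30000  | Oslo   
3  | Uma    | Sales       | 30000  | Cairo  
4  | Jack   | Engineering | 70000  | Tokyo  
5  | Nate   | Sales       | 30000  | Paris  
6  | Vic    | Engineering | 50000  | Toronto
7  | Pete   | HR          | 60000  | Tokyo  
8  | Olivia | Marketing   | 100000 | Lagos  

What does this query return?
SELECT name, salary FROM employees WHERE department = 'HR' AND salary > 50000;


Filtering: department = 'HR' AND salary > 50000
Matching: 1 rows

1 rows:
Pete, 60000


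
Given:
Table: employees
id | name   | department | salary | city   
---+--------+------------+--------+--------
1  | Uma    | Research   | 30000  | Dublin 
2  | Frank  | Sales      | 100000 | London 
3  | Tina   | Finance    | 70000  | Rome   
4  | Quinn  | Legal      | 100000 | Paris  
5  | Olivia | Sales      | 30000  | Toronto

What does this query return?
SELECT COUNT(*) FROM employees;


COUNT(*) counts all rows

5


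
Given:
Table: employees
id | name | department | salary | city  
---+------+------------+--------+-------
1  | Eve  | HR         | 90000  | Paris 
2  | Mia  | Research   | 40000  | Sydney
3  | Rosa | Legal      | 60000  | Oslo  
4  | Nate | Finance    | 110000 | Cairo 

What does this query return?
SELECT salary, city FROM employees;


Projecting columns: salary, city

4 rows:
90000, Paris
40000, Sydney
60000, Oslo
110000, Cairo


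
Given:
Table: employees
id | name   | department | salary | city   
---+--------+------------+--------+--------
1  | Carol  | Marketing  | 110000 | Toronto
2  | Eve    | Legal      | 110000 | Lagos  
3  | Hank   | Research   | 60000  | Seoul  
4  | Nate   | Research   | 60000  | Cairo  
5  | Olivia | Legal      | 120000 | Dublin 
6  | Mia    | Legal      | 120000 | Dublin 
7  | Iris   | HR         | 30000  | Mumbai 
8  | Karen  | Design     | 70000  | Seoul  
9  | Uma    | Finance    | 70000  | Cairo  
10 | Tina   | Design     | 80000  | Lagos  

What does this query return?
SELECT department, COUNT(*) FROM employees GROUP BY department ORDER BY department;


Assigning each row to its department group:
  Carol -> Marketing
  Eve -> Legal
  Hank -> Research
  Nate -> Research
  Olivia -> Legal
  Mia -> Legal
  Iris -> HR
  Karen -> Design
  Uma -> Finance
  Tina -> Design


6 groups:
Design, 2
Finance, 1
HR, 1
Legal, 3
Marketing, 1
Research, 2


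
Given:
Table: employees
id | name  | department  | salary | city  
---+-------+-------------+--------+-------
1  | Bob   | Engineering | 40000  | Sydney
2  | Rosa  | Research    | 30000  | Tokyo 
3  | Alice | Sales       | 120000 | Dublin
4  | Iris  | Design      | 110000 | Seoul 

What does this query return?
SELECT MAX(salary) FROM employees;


Salaries: 40000, 30000, 120000, 110000
MAX = 120000

120000


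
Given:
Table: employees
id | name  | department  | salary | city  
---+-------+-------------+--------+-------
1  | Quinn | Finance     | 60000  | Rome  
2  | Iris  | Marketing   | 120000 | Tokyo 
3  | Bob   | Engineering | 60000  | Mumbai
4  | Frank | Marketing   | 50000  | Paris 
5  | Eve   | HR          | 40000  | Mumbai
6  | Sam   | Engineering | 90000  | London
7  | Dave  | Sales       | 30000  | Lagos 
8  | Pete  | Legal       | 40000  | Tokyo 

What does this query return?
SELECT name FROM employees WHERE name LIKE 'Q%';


LIKE 'Q%' matches names starting with 'Q'
Matching: 1

1 rows:
Quinn


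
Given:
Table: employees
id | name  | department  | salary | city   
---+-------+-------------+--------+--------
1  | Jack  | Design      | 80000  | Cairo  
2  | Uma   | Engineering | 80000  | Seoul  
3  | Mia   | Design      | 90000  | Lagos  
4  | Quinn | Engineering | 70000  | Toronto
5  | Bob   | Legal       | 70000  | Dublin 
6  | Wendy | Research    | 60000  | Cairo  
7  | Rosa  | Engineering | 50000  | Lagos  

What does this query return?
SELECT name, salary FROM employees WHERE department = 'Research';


Filtering: department = 'Research'
Matching rows: 1

1 rows:
Wendy, 60000


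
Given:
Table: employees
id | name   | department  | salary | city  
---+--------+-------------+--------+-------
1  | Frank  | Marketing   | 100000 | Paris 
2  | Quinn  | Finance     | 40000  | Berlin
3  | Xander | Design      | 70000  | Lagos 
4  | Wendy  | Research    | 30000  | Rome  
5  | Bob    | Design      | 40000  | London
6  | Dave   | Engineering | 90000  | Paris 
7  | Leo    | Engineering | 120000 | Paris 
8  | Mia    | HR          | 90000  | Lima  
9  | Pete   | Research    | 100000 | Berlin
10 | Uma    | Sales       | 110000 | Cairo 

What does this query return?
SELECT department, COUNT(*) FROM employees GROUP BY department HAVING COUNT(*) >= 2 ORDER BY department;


Groups with count >= 2:
  Design: 2 -> PASS
  Engineering: 2 -> PASS
  Research: 2 -> PASS
  Finance: 1 -> filtered out
  HR: 1 -> filtered out
  Marketing: 1 -> filtered out
  Sales: 1 -> filtered out


3 groups:
Design, 2
Engineering, 2
Research, 2


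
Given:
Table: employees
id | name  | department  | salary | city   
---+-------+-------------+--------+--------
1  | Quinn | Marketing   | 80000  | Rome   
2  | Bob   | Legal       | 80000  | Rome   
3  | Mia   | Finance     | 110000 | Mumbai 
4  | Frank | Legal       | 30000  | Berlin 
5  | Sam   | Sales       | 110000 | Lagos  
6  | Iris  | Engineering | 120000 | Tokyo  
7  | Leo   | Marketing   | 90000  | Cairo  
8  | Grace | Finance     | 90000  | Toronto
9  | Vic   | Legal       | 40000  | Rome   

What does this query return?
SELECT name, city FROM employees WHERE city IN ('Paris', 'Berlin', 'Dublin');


Filtering: city IN ('Paris', 'Berlin', 'Dublin')
Matching: 1 rows

1 rows:
Frank, Berlin


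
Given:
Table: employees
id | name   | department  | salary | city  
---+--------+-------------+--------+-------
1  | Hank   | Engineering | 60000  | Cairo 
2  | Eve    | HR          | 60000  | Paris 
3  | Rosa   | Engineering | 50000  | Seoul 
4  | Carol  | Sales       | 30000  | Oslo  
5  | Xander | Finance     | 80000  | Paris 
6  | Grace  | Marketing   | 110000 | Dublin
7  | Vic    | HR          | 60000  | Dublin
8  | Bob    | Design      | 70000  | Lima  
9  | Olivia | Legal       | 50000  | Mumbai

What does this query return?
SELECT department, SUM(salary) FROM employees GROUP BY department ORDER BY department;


Summing salary within each department:
  Design: 70000 = 70000
  Engineering: 60000 + 50000 = 110000
  Finance: 80000 = 80000
  HR: 60000 + 60000 = 120000
  Legal: 50000 = 50000
  Marketing: 110000 = 110000
  Sales: 30000 = 30000


7 groups:
Design, 70000
Engineering, 110000
Finance, 80000
HR, 120000
Legal, 50000
Marketing, 110000
Sales, 30000


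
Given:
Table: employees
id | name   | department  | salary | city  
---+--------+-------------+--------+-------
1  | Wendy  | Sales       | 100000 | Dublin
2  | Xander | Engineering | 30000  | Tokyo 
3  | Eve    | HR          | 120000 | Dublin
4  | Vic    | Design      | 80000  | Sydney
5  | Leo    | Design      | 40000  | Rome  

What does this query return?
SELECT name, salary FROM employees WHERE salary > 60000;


Filtering: salary > 60000
Matching: 3 rows

3 rows:
Wendy, 100000
Eve, 120000
Vic, 80000


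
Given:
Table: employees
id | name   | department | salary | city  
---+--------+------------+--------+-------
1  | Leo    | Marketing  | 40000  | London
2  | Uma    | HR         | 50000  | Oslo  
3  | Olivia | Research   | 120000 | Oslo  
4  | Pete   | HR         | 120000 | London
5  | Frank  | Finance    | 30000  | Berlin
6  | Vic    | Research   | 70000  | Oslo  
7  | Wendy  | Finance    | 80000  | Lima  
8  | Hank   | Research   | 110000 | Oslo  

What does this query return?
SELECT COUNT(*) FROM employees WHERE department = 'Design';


Counting rows where department = 'Design'


0


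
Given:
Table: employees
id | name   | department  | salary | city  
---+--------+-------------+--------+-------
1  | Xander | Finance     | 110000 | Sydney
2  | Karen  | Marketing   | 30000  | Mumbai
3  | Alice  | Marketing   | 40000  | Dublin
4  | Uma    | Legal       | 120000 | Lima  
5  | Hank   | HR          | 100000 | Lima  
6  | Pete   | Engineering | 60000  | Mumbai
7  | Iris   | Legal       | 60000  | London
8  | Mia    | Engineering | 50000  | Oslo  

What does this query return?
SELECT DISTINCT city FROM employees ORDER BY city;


All 'city' values (row order): Sydney, Mumbai, Dublin, Lima, Lima, Mumbai, London, Oslo
Removing duplicates leaves 6 unique value(s).

6 values:
Dublin
Lima
London
Mumbai
Oslo
Sydney


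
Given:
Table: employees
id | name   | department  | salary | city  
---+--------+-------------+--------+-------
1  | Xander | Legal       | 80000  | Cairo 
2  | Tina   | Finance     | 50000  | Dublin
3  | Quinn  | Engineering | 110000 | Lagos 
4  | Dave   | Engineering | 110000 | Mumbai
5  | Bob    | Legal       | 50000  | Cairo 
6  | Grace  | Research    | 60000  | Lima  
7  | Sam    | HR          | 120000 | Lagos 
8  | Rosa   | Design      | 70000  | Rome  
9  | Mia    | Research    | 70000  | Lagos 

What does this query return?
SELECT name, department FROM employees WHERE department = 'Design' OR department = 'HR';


Filtering: department = 'Design' OR 'HR'
Matching: 2 rows

2 rows:
Sam, HR
Rosa, Design


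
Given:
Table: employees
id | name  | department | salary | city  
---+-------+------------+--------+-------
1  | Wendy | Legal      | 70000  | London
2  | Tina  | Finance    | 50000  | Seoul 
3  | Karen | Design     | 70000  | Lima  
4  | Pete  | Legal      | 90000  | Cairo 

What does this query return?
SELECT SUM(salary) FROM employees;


SUM(salary) = 70000 + 50000 + 70000 + 90000 = 280000

280000


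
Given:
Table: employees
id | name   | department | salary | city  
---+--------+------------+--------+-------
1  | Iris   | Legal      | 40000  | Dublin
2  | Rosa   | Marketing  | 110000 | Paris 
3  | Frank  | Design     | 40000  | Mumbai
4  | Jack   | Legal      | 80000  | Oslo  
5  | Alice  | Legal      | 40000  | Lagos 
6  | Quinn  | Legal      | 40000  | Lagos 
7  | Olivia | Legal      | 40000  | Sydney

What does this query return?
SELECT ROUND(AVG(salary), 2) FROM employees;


SUM(salary) = 390000
COUNT = 7
ROUND(AVG, 2) = ROUND(390000 / 7, 2) = 55714.29

55714.29


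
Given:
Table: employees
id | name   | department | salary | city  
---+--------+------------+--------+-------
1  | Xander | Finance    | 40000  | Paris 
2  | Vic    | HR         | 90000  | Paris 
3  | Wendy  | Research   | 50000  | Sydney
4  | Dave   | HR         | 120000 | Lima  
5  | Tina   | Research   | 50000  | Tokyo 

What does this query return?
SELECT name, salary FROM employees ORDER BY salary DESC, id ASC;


Sorting by salary DESC, then id ASC for ties

5 rows:
Dave, 120000
Vic, 90000
Wendy, 50000
Tina, 50000
Xander, 40000


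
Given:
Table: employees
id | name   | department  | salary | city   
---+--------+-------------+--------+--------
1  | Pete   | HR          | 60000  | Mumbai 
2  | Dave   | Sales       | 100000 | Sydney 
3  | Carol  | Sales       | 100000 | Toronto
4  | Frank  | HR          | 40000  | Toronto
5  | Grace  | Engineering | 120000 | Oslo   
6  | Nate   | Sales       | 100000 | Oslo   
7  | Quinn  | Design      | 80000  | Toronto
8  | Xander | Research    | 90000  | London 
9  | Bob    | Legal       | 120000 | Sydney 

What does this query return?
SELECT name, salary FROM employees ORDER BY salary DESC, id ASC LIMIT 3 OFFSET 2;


Sort by salary DESC (id ASC tiebreak), then skip 2 and take 3
Rows 3 through 5

3 rows:
Dave, 100000
Carol, 100000
Nate, 100000


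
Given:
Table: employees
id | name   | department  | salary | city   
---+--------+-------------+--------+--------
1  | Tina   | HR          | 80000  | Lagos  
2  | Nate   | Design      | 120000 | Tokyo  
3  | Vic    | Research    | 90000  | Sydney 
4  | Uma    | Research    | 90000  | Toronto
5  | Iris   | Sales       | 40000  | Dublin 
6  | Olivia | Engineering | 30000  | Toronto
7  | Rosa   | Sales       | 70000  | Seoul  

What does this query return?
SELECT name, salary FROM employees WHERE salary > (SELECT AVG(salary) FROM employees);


Subquery: AVG(salary) = 74285.71
Filtering: salary > 74285.71
  Tina (80000) -> MATCH
  Nate (120000) -> MATCH
  Vic (90000) -> MATCH
  Uma (90000) -> MATCH


4 rows:
Tina, 80000
Nate, 120000
Vic, 90000
Uma, 90000


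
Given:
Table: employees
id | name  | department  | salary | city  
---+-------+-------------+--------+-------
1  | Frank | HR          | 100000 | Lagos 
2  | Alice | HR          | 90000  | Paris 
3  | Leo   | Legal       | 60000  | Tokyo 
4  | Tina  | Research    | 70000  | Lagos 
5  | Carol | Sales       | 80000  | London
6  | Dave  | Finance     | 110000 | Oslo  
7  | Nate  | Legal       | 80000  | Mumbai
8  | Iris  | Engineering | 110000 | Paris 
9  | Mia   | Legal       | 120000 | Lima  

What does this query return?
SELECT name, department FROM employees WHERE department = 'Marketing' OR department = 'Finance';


Filtering: department = 'Marketing' OR 'Finance'
Matching: 1 rows

1 rows:
Dave, Finance


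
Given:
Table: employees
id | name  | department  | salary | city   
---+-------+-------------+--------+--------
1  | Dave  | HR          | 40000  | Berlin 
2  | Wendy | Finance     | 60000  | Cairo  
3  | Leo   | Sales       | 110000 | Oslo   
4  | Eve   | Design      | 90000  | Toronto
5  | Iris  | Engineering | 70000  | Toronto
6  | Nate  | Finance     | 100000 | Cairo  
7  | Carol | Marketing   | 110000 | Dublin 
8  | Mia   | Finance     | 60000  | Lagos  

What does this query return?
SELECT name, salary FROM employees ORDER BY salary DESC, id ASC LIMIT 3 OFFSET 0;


Sort by salary DESC (id ASC tiebreak), then skip 0 and take 3
Rows 1 through 3

3 rows:
Leo, 110000
Carol, 110000
Nate, 100000


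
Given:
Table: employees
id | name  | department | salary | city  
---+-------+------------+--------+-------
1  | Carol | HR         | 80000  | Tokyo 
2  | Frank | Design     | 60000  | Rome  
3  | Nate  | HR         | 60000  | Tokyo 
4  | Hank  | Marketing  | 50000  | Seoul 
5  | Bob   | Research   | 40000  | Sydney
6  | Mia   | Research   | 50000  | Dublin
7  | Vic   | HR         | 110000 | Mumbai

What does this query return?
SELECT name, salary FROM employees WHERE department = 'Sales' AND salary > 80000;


Filtering: department = 'Sales' AND salary > 80000
Matching: 0 rows

Empty result set (0 rows)


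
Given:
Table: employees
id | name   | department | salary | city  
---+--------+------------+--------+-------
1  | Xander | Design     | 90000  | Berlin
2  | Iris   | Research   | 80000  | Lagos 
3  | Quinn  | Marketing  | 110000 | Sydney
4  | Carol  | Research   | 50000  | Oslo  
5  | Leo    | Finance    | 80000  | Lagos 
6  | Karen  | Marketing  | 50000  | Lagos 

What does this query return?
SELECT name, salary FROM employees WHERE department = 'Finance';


Filtering: department = 'Finance'
Matching rows: 1

1 rows:
Leo, 80000


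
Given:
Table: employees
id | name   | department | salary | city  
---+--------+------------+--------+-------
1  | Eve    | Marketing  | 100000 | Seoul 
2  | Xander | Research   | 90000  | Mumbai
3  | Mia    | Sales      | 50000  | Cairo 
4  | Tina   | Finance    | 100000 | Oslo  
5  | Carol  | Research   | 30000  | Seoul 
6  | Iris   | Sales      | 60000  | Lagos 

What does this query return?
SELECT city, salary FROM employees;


Projecting columns: city, salary

6 rows:
Seoul, 100000
Mumbai, 90000
Cairo, 50000
Oslo, 100000
Seoul, 30000
Lagos, 60000


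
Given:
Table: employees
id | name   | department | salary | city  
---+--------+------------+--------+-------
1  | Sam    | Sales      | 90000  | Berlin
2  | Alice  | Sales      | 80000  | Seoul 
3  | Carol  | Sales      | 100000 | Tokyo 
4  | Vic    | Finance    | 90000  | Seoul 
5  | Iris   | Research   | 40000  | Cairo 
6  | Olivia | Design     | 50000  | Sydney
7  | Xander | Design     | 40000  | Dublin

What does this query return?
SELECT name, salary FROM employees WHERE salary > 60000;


Filtering: salary > 60000
Matching: 4 rows

4 rows:
Sam, 90000
Alice, 80000
Carol, 100000
Vic, 90000


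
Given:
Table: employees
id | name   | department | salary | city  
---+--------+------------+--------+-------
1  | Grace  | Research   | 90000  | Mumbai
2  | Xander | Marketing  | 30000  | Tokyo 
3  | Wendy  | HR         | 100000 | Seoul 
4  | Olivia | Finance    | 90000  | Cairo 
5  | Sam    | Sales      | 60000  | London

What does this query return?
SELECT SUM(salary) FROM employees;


SUM(salary) = 90000 + 30000 + 100000 + 90000 + 60000 = 370000

370000


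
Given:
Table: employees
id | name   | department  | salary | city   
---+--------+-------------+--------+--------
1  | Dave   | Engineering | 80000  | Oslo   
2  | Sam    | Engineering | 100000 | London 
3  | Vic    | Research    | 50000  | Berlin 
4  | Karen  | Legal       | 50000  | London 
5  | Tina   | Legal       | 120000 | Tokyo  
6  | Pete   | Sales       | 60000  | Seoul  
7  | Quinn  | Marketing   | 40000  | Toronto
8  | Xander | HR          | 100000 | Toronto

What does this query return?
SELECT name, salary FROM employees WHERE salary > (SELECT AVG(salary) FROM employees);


Subquery: AVG(salary) = 75000.0
Filtering: salary > 75000.0
  Dave (80000) -> MATCH
  Sam (100000) -> MATCH
  Tina (120000) -> MATCH
  Xander (100000) -> MATCH


4 rows:
Dave, 80000
Sam, 100000
Tina, 120000
Xander, 100000


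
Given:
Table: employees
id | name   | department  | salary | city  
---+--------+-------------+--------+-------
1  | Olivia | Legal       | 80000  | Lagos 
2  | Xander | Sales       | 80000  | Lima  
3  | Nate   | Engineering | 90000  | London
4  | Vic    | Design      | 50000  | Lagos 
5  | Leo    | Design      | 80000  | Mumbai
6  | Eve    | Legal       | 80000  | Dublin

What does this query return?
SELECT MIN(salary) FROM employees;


Salaries: 80000, 80000, 90000, 50000, 80000, 80000
MIN = 50000

50000


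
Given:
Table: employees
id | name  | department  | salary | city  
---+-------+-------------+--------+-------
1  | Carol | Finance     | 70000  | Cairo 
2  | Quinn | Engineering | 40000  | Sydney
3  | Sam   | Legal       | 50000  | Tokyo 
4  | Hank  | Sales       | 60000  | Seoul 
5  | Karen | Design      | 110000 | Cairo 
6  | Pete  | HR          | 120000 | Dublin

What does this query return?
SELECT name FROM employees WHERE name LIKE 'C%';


LIKE 'C%' matches names starting with 'C'
Matching: 1

1 rows:
Carol


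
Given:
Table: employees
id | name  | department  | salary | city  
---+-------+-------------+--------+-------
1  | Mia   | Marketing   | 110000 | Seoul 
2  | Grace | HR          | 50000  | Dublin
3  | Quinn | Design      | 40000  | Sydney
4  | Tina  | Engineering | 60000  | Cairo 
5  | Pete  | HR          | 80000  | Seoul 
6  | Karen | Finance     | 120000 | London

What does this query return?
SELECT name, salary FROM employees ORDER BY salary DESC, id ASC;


Sorting by salary DESC, then id ASC for ties

6 rows:
Karen, 120000
Mia, 110000
Pete, 80000
Tina, 60000
Grace, 50000
Quinn, 40000


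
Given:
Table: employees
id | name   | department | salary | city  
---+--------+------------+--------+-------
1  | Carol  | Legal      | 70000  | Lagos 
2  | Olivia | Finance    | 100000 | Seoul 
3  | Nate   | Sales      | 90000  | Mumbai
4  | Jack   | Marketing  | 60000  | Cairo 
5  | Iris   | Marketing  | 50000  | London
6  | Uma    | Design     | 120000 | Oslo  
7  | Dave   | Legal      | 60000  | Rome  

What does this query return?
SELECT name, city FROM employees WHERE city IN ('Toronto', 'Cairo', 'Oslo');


Filtering: city IN ('Toronto', 'Cairo', 'Oslo')
Matching: 2 rows

2 rows:
Jack, Cairo
Uma, Oslo


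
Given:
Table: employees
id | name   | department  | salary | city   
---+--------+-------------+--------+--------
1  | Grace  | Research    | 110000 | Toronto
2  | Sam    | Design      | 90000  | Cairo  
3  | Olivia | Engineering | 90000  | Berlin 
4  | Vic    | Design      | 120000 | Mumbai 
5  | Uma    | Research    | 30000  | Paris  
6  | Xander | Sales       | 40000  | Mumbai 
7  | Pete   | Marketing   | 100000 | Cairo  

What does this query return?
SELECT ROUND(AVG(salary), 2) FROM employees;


SUM(salary) = 580000
COUNT = 7
ROUND(AVG, 2) = ROUND(580000 / 7, 2) = 82857.14

82857.14


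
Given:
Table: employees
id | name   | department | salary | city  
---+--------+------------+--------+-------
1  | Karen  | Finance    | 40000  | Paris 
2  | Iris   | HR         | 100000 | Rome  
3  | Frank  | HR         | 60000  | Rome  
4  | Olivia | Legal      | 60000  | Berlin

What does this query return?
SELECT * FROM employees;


SELECT * returns all 4 rows with all columns

4 rows:
1, Karen, Finance, 40000, Paris
2, Iris, HR, 100000, Rome
3, Frank, HR, 60000, Rome
4, Olivia, Legal, 60000, Berlin


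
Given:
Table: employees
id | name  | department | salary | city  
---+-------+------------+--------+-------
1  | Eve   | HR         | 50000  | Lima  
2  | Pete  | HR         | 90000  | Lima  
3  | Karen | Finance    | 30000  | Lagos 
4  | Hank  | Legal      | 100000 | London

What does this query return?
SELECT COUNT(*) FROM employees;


COUNT(*) counts all rows

4
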